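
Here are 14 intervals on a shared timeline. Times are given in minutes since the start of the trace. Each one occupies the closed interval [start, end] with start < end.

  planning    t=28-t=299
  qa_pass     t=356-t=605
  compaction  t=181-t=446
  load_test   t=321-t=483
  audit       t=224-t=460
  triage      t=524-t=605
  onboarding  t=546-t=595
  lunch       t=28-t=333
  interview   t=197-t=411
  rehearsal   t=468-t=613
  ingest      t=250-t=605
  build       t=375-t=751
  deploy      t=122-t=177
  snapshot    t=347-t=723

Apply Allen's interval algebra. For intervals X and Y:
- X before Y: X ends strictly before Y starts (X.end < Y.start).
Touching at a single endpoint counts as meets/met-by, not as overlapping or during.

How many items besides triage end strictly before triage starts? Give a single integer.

7

Target triage = [t=524, t=605].
audit [t=224, t=460] → before → counts.
build [t=375, t=751] → contains → no.
compaction [t=181, t=446] → before → counts.
deploy [t=122, t=177] → before → counts.
ingest [t=250, t=605] → finished-by → no.
interview [t=197, t=411] → before → counts.
load_test [t=321, t=483] → before → counts.
lunch [t=28, t=333] → before → counts.
onboarding [t=546, t=595] → during → no.
planning [t=28, t=299] → before → counts.
qa_pass [t=356, t=605] → finished-by → no.
rehearsal [t=468, t=613] → contains → no.
snapshot [t=347, t=723] → contains → no.
Total: 7.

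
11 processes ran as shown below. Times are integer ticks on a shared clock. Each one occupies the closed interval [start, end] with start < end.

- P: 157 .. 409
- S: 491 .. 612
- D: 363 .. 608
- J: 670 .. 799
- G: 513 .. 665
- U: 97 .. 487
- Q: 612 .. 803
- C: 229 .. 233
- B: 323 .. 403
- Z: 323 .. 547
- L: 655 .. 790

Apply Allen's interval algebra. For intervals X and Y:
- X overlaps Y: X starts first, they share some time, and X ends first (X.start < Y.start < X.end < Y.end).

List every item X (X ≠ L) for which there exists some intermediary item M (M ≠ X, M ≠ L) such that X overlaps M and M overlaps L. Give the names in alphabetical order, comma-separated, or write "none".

Target L = [655, 790].
Intermediaries M with M overlaps L: G.
Via G — items with X overlaps G: D, S, Z.
Union: D, S, Z.

D, S, Z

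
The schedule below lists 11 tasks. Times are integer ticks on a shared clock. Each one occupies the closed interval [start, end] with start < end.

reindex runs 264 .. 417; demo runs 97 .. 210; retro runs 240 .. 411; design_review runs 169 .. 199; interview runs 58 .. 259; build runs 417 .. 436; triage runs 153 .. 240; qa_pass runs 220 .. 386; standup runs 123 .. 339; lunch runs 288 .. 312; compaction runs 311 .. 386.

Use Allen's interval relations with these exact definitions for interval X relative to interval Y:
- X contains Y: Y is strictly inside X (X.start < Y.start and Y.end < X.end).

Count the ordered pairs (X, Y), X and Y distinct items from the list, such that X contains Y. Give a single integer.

Checking all 110 ordered pairs for relation 'contains'; matching pairs in alphabetical order:
(demo, design_review): demo contains design_review ✓
(interview, demo): interview contains demo ✓
(interview, design_review): interview contains design_review ✓
(interview, triage): interview contains triage ✓
(qa_pass, lunch): qa_pass contains lunch ✓
(reindex, compaction): reindex contains compaction ✓
(reindex, lunch): reindex contains lunch ✓
(retro, compaction): retro contains compaction ✓
(retro, lunch): retro contains lunch ✓
(standup, design_review): standup contains design_review ✓
(standup, lunch): standup contains lunch ✓
(standup, triage): standup contains triage ✓
(triage, design_review): triage contains design_review ✓
Count: 13.

13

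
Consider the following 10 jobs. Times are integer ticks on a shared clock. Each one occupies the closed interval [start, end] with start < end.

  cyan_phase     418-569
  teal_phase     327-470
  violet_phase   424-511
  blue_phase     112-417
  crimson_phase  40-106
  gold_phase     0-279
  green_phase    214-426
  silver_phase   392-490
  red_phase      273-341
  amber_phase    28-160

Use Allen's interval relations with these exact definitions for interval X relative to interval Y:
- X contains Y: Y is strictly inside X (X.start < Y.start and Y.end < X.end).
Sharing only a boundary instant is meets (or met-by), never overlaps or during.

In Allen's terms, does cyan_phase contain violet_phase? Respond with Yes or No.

Yes

cyan_phase = [418, 569], violet_phase = [424, 511].
Actual relation of cyan_phase to violet_phase: contains.
Asked whether 'contains' holds → Yes.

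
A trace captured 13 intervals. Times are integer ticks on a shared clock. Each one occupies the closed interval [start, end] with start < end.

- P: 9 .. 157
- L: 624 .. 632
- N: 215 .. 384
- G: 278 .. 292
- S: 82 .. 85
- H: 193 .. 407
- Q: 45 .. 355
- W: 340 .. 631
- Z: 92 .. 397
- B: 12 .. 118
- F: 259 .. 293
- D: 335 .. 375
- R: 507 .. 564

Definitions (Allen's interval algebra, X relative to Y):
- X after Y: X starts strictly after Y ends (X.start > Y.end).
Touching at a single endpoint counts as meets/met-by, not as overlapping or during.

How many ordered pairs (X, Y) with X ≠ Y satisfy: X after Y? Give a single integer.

44

Checking all 156 ordered pairs for relation 'after'; matching pairs in alphabetical order:
(D, B): D after B ✓
(D, F): D after F ✓
(D, G): D after G ✓
(D, P): D after P ✓
(D, S): D after S ✓
(F, B): F after B ✓
(F, P): F after P ✓
(F, S): F after S ✓
(G, B): G after B ✓
(G, P): G after P ✓
(G, S): G after S ✓
(H, B): H after B ✓
(H, P): H after P ✓
(H, S): H after S ✓
(L, B): L after B ✓
(L, D): L after D ✓
(L, F): L after F ✓
(L, G): L after G ✓
(L, H): L after H ✓
(L, N): L after N ✓
(L, P): L after P ✓
(L, Q): L after Q ✓
(L, R): L after R ✓
(L, S): L after S ✓
... plus 20 further pairs not listed.
Count: 44.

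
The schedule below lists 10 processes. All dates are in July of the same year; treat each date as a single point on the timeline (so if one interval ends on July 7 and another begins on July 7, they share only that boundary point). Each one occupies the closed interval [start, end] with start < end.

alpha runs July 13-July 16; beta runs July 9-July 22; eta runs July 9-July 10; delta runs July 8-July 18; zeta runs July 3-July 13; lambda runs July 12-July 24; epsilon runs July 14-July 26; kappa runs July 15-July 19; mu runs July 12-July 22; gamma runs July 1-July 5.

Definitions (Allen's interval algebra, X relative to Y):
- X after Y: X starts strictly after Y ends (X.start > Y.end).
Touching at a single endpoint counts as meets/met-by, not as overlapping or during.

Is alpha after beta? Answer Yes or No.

alpha = [July 13, July 16], beta = [July 9, July 22].
Actual relation of alpha to beta: during.
Asked whether 'after' holds → No.

No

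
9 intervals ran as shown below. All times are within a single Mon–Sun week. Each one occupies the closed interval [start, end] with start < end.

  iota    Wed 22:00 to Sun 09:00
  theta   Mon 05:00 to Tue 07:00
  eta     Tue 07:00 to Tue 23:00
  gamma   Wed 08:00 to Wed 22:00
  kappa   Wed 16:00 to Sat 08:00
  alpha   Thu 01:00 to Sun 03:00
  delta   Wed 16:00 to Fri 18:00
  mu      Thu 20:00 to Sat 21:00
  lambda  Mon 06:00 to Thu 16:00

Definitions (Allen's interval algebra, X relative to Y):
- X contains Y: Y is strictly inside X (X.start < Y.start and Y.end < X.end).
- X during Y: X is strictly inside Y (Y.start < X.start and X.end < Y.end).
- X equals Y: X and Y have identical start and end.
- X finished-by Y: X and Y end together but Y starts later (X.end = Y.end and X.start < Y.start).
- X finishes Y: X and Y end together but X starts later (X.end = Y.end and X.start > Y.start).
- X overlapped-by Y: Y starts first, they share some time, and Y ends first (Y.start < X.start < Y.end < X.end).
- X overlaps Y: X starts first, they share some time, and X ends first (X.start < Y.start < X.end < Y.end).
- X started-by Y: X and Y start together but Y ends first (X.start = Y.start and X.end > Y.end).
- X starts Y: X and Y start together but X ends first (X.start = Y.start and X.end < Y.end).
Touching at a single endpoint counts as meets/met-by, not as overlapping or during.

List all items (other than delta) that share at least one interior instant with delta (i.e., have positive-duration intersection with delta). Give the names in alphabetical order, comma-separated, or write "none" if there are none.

Target delta = [Wed 16:00, Fri 18:00].
alpha [Thu 01:00, Sun 03:00] → overlapped-by → yes.
eta [Tue 07:00, Tue 23:00] → before → no.
gamma [Wed 08:00, Wed 22:00] → overlaps → yes.
iota [Wed 22:00, Sun 09:00] → overlapped-by → yes.
kappa [Wed 16:00, Sat 08:00] → started-by → yes.
lambda [Mon 06:00, Thu 16:00] → overlaps → yes.
mu [Thu 20:00, Sat 21:00] → overlapped-by → yes.
theta [Mon 05:00, Tue 07:00] → before → no.
Result: alpha, gamma, iota, kappa, lambda, mu.

alpha, gamma, iota, kappa, lambda, mu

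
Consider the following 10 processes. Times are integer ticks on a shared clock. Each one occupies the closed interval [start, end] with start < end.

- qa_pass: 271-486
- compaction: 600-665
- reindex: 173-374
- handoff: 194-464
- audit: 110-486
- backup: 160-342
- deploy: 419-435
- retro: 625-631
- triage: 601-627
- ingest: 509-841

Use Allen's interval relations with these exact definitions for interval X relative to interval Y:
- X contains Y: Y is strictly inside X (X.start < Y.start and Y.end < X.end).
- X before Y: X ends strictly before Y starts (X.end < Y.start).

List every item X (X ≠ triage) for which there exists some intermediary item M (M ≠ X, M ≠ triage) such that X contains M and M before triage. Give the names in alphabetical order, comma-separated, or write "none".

Target triage = [601, 627].
Intermediaries M with M before triage: audit, backup, deploy, handoff, qa_pass, reindex.
Via audit — items with X contains audit: none.
Via backup — items with X contains backup: audit.
Via deploy — items with X contains deploy: audit, handoff, qa_pass.
Via handoff — items with X contains handoff: audit.
Via qa_pass — items with X contains qa_pass: none.
Via reindex — items with X contains reindex: audit.
Union: audit, handoff, qa_pass.

audit, handoff, qa_pass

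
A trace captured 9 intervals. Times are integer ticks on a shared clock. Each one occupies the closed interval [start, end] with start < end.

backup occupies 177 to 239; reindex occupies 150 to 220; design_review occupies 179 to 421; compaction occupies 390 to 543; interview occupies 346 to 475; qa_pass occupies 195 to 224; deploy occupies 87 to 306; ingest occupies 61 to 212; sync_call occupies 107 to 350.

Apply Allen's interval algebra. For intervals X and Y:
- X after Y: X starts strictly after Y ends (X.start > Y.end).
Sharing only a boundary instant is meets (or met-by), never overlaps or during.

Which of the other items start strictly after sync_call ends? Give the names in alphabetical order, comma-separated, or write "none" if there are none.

Target sync_call = [107, 350].
backup [177, 239] → during → no.
compaction [390, 543] → after → yes.
deploy [87, 306] → overlaps → no.
design_review [179, 421] → overlapped-by → no.
ingest [61, 212] → overlaps → no.
interview [346, 475] → overlapped-by → no.
qa_pass [195, 224] → during → no.
reindex [150, 220] → during → no.
Result: compaction.

compaction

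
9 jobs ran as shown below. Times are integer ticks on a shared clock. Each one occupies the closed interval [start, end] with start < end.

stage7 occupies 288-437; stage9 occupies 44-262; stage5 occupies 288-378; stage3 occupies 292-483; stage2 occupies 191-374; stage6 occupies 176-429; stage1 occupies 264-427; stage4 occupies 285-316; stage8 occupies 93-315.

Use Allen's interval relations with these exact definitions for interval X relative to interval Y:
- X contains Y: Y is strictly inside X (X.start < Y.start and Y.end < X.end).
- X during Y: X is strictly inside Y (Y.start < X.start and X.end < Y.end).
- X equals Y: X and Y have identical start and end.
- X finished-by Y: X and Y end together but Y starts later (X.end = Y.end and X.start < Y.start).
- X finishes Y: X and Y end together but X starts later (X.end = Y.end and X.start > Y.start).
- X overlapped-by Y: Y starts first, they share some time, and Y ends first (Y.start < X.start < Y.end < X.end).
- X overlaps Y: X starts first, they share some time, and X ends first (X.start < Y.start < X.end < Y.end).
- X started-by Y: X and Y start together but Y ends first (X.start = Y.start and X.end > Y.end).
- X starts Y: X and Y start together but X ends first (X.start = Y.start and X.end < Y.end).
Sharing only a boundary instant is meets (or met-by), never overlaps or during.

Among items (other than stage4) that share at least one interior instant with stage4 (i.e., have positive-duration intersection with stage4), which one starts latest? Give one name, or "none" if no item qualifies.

Target stage4 = [285, 316].
stage1 [264, 427] → contains → candidate.
stage2 [191, 374] → contains → candidate.
stage3 [292, 483] → overlapped-by → candidate.
stage5 [288, 378] → overlapped-by → candidate.
stage6 [176, 429] → contains → candidate.
stage7 [288, 437] → overlapped-by → candidate.
stage8 [93, 315] → overlaps → candidate.
stage9 [44, 262] → before → excluded.
Among candidates, latest start is 292 → stage3.

stage3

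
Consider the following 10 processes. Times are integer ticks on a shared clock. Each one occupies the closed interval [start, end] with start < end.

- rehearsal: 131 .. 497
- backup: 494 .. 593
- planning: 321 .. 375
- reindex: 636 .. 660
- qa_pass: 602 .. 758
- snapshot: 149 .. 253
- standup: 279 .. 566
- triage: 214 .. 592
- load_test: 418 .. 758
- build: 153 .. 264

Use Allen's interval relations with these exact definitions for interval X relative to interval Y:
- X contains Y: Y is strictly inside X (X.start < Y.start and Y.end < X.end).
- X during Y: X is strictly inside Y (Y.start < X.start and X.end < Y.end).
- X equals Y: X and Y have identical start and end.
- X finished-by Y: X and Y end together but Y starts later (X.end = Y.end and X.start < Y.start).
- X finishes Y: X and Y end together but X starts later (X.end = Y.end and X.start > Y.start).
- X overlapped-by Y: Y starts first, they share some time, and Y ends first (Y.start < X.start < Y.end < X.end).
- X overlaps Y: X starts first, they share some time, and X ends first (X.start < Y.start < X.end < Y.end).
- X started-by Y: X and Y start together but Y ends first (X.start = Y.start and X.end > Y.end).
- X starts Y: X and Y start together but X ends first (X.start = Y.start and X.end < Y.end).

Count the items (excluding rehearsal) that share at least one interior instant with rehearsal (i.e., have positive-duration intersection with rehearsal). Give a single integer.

7

Target rehearsal = [131, 497].
backup [494, 593] → overlapped-by → counts.
build [153, 264] → during → counts.
load_test [418, 758] → overlapped-by → counts.
planning [321, 375] → during → counts.
qa_pass [602, 758] → after → no.
reindex [636, 660] → after → no.
snapshot [149, 253] → during → counts.
standup [279, 566] → overlapped-by → counts.
triage [214, 592] → overlapped-by → counts.
Total: 7.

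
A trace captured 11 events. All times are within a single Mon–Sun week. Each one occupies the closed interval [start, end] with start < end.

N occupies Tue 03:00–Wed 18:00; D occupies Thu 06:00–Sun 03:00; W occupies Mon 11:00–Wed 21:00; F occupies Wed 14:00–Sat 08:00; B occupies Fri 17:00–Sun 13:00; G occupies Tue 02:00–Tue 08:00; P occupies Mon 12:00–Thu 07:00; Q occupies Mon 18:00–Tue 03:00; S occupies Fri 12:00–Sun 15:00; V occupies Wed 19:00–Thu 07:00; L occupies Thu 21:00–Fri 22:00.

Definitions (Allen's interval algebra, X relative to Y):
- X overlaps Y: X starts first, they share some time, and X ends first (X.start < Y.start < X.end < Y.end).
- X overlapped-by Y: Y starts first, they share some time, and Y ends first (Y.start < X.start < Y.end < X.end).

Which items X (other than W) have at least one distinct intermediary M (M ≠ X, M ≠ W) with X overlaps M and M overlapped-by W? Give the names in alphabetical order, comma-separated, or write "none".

Target W = [Mon 11:00, Wed 21:00].
Intermediaries M with M overlapped-by W: F, P, V.
Via F — items with X overlaps F: N, P.
Via P — items with X overlaps P: none.
Via V — items with X overlaps V: none.
Union: N, P.

N, P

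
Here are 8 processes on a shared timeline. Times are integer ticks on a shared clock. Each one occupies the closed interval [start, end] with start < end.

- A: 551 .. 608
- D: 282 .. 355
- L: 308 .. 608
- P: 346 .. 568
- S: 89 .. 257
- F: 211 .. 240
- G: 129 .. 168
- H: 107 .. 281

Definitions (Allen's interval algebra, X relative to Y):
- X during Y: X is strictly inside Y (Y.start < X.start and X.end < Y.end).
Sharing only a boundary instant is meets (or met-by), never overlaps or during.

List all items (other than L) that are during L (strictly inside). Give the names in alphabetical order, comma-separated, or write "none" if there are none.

Target L = [308, 608].
A [551, 608] → finishes → no.
D [282, 355] → overlaps → no.
F [211, 240] → before → no.
G [129, 168] → before → no.
H [107, 281] → before → no.
P [346, 568] → during → yes.
S [89, 257] → before → no.
Result: P.

P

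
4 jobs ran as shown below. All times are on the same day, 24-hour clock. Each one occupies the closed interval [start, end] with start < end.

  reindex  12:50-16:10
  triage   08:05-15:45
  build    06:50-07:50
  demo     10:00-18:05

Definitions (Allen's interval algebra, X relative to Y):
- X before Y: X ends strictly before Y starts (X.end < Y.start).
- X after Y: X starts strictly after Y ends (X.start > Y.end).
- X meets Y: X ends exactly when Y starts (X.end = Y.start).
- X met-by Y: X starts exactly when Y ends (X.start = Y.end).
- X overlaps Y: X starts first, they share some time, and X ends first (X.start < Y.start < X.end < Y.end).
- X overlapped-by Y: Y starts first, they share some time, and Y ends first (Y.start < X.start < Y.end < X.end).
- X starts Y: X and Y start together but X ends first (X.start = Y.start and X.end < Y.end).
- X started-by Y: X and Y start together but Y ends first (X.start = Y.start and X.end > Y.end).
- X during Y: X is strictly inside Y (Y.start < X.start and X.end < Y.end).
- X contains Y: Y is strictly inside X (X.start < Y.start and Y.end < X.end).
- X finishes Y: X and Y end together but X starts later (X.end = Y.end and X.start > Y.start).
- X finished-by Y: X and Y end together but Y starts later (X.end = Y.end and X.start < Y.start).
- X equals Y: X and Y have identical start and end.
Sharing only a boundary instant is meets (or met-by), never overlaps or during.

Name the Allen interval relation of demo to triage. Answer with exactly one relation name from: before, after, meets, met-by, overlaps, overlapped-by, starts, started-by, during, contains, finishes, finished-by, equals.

demo = [10:00, 18:05]; triage = [08:05, 15:45].
Compare endpoints: demo.start > triage.start, demo.start < triage.end, demo.end > triage.start, demo.end > triage.end.
That pattern is 'overlapped-by'.

overlapped-by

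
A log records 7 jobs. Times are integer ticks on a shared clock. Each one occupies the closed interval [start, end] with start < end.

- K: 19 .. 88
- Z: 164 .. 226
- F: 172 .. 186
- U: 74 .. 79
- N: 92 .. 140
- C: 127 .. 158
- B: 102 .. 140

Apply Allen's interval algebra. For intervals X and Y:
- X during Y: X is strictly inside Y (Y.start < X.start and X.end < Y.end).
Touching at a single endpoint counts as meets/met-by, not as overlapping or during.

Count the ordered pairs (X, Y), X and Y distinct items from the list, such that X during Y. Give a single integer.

2

Checking all 42 ordered pairs for relation 'during'; matching pairs in alphabetical order:
(F, Z): F during Z ✓
(U, K): U during K ✓
Count: 2.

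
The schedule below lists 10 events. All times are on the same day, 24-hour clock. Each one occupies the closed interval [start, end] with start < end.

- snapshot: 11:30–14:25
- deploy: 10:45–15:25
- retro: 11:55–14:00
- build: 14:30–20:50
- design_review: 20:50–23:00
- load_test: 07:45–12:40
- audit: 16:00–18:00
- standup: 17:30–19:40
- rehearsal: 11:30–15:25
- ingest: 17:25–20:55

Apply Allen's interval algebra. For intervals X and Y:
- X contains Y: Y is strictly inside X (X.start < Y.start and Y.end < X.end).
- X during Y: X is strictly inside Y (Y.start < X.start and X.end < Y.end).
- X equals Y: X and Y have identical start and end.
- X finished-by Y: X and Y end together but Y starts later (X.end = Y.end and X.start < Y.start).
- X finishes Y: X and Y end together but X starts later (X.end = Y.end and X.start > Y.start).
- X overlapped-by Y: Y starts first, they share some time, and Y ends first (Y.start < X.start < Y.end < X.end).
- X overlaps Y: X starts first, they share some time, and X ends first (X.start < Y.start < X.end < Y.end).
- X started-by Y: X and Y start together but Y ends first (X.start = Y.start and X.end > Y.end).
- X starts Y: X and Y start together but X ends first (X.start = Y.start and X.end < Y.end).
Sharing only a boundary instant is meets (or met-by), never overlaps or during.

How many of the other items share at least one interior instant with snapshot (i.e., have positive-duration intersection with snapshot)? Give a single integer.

Target snapshot = [11:30, 14:25].
audit [16:00, 18:00] → after → no.
build [14:30, 20:50] → after → no.
deploy [10:45, 15:25] → contains → counts.
design_review [20:50, 23:00] → after → no.
ingest [17:25, 20:55] → after → no.
load_test [07:45, 12:40] → overlaps → counts.
rehearsal [11:30, 15:25] → started-by → counts.
retro [11:55, 14:00] → during → counts.
standup [17:30, 19:40] → after → no.
Total: 4.

4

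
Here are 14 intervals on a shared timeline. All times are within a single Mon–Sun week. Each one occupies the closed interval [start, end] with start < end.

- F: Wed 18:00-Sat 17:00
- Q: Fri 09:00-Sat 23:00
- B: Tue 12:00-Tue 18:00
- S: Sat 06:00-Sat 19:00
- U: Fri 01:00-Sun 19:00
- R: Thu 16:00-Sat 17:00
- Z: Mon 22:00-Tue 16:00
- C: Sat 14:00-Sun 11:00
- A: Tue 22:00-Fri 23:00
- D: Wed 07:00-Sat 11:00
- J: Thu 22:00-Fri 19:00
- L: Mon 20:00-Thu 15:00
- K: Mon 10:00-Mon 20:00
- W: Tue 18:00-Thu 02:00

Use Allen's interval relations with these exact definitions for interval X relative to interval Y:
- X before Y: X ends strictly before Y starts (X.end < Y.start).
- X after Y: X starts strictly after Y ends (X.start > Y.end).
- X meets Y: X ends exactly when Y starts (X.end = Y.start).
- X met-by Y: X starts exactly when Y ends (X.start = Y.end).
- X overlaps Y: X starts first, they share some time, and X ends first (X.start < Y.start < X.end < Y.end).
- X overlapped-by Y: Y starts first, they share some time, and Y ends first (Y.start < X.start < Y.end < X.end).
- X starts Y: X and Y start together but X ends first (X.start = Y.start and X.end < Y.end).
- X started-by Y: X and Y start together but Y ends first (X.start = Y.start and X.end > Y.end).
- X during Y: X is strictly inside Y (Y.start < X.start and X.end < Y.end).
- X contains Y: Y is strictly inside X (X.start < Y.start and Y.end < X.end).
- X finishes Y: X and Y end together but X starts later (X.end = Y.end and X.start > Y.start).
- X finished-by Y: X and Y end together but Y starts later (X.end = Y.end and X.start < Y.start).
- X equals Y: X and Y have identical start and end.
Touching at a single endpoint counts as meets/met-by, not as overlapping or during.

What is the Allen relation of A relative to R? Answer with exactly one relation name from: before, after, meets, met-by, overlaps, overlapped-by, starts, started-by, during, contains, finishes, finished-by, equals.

overlaps

A = [Tue 22:00, Fri 23:00]; R = [Thu 16:00, Sat 17:00].
Compare endpoints: A.start < R.start, A.start < R.end, A.end > R.start, A.end < R.end.
That pattern is 'overlaps'.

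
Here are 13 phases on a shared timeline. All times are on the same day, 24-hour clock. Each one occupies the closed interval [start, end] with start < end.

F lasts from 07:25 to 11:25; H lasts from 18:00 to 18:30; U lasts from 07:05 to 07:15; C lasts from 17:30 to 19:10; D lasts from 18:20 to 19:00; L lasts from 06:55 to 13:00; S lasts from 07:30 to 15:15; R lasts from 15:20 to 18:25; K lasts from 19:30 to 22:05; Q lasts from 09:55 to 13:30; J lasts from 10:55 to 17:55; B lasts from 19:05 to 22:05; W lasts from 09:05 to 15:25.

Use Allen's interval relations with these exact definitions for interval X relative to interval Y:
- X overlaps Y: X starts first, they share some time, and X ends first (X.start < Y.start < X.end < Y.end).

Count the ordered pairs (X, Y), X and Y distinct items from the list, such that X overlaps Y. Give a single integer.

Checking all 156 ordered pairs for relation 'overlaps'; matching pairs in alphabetical order:
(C, B): C overlaps B ✓
(F, J): F overlaps J ✓
(F, Q): F overlaps Q ✓
(F, S): F overlaps S ✓
(F, W): F overlaps W ✓
(H, D): H overlaps D ✓
(J, C): J overlaps C ✓
(J, R): J overlaps R ✓
(L, J): L overlaps J ✓
(L, Q): L overlaps Q ✓
(L, S): L overlaps S ✓
(L, W): L overlaps W ✓
(Q, J): Q overlaps J ✓
(R, C): R overlaps C ✓
(R, D): R overlaps D ✓
(R, H): R overlaps H ✓
(S, J): S overlaps J ✓
(S, W): S overlaps W ✓
(W, J): W overlaps J ✓
(W, R): W overlaps R ✓
Count: 20.

20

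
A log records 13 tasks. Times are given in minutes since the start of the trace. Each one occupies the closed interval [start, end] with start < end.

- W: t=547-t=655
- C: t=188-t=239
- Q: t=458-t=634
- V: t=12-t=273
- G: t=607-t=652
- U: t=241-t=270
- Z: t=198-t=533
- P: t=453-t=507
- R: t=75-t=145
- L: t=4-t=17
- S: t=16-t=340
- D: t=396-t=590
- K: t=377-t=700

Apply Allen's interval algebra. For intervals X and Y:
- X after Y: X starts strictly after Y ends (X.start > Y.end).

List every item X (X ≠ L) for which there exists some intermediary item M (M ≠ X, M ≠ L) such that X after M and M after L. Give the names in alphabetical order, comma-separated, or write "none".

C, D, G, K, P, Q, U, W, Z

Target L = [t=4, t=17].
Intermediaries M with M after L: C, D, G, K, P, Q, R, U, W, Z.
Via C — items with X after C: D, G, K, P, Q, U, W.
Via D — items with X after D: G.
Via G — items with X after G: none.
Via K — items with X after K: none.
Via P — items with X after P: G, W.
Via Q — items with X after Q: none.
Via R — items with X after R: C, D, G, K, P, Q, U, W, Z.
Via U — items with X after U: D, G, K, P, Q, W.
Via W — items with X after W: none.
Via Z — items with X after Z: G, W.
Union: C, D, G, K, P, Q, U, W, Z.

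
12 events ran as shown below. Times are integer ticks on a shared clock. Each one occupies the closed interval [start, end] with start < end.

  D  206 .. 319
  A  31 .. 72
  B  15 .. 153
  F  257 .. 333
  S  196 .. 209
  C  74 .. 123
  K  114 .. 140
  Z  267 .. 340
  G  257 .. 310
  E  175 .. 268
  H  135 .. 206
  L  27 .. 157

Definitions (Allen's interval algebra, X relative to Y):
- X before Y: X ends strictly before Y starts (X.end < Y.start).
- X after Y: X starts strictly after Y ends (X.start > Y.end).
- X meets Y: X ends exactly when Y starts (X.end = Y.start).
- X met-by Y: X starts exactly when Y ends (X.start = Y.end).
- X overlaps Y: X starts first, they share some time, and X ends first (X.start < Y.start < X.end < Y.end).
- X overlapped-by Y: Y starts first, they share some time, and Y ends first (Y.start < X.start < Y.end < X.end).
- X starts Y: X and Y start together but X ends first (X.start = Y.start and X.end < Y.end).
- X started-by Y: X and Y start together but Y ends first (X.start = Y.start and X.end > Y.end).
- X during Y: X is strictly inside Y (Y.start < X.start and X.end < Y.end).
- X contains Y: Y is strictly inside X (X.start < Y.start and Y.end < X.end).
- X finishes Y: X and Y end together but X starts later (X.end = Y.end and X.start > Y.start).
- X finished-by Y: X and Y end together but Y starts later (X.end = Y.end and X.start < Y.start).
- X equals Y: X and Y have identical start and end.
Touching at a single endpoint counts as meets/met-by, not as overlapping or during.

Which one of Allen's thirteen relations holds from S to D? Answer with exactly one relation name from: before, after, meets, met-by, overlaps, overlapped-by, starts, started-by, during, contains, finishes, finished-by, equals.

overlaps

S = [196, 209]; D = [206, 319].
Compare endpoints: S.start < D.start, S.start < D.end, S.end > D.start, S.end < D.end.
That pattern is 'overlaps'.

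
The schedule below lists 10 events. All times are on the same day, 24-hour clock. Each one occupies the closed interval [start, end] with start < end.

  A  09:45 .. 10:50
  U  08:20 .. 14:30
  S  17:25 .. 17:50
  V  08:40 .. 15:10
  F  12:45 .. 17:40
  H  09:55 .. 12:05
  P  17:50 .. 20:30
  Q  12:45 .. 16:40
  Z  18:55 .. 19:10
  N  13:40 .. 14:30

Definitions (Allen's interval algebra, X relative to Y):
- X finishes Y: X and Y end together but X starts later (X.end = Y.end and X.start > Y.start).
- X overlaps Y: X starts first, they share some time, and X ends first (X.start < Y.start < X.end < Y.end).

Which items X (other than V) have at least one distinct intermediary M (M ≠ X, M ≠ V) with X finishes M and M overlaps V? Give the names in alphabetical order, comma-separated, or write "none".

Target V = [08:40, 15:10].
Intermediaries M with M overlaps V: U.
Via U — items with X finishes U: N.
Union: N.

N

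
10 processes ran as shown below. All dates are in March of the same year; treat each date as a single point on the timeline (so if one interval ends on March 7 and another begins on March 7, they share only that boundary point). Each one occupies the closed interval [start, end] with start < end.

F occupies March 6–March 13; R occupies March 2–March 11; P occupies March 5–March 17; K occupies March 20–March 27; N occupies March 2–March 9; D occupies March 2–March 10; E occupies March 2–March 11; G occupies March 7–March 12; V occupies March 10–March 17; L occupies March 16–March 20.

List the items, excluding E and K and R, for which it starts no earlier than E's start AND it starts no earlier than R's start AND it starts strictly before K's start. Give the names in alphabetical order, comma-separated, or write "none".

Conditions: its start is no earlier than E's start (X.start >= March 2) AND its start is no earlier than R's start (X.start >= March 2) AND its start is strictly before K's start (X.start < March 20).
D: start March 2 >= March 2? ✓; start March 2 >= March 2? ✓; start March 2 < March 20? ✓ → yes.
F: start March 6 >= March 2? ✓; start March 6 >= March 2? ✓; start March 6 < March 20? ✓ → yes.
G: start March 7 >= March 2? ✓; start March 7 >= March 2? ✓; start March 7 < March 20? ✓ → yes.
L: start March 16 >= March 2? ✓; start March 16 >= March 2? ✓; start March 16 < March 20? ✓ → yes.
N: start March 2 >= March 2? ✓; start March 2 >= March 2? ✓; start March 2 < March 20? ✓ → yes.
P: start March 5 >= March 2? ✓; start March 5 >= March 2? ✓; start March 5 < March 20? ✓ → yes.
V: start March 10 >= March 2? ✓; start March 10 >= March 2? ✓; start March 10 < March 20? ✓ → yes.
Result: D, F, G, L, N, P, V.

D, F, G, L, N, P, V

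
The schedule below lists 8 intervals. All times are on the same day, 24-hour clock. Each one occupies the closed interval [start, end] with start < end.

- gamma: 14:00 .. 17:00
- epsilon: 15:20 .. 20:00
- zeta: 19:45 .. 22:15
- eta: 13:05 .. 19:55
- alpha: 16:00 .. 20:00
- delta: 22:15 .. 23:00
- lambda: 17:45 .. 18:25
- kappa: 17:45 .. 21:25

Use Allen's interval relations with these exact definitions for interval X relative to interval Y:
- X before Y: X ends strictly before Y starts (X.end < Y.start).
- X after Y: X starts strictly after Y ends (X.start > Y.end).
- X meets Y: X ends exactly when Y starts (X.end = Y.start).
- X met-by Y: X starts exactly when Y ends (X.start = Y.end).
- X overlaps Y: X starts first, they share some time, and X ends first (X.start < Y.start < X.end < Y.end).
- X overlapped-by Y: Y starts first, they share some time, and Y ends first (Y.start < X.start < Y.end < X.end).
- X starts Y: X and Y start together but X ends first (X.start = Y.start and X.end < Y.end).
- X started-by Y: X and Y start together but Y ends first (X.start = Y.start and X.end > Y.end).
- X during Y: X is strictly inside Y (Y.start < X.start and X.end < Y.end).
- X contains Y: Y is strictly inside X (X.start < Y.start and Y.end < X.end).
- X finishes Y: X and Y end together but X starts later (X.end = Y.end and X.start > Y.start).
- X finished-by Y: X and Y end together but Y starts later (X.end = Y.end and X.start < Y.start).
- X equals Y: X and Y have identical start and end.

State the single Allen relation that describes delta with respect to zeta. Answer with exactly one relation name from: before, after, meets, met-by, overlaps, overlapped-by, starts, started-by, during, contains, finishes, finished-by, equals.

met-by

delta = [22:15, 23:00]; zeta = [19:45, 22:15].
Compare endpoints: delta.start > zeta.start, delta.start = zeta.end, delta.end > zeta.start, delta.end > zeta.end.
That pattern is 'met-by'.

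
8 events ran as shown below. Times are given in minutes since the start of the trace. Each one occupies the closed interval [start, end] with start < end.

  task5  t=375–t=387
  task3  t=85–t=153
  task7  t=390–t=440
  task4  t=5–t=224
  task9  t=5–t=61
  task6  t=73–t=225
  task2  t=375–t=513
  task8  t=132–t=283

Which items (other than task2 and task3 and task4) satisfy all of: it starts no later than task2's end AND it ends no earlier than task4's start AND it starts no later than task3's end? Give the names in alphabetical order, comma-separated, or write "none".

Conditions: its start is no later than task2's end (X.start <= t=513) AND its end is no earlier than task4's start (X.end >= t=5) AND its start is no later than task3's end (X.start <= t=153).
task5: start t=375 <= t=513? ✓; end t=387 >= t=5? ✓; start t=375 <= t=153? ✗ → no.
task6: start t=73 <= t=513? ✓; end t=225 >= t=5? ✓; start t=73 <= t=153? ✓ → yes.
task7: start t=390 <= t=513? ✓; end t=440 >= t=5? ✓; start t=390 <= t=153? ✗ → no.
task8: start t=132 <= t=513? ✓; end t=283 >= t=5? ✓; start t=132 <= t=153? ✓ → yes.
task9: start t=5 <= t=513? ✓; end t=61 >= t=5? ✓; start t=5 <= t=153? ✓ → yes.
Result: task6, task8, task9.

task6, task8, task9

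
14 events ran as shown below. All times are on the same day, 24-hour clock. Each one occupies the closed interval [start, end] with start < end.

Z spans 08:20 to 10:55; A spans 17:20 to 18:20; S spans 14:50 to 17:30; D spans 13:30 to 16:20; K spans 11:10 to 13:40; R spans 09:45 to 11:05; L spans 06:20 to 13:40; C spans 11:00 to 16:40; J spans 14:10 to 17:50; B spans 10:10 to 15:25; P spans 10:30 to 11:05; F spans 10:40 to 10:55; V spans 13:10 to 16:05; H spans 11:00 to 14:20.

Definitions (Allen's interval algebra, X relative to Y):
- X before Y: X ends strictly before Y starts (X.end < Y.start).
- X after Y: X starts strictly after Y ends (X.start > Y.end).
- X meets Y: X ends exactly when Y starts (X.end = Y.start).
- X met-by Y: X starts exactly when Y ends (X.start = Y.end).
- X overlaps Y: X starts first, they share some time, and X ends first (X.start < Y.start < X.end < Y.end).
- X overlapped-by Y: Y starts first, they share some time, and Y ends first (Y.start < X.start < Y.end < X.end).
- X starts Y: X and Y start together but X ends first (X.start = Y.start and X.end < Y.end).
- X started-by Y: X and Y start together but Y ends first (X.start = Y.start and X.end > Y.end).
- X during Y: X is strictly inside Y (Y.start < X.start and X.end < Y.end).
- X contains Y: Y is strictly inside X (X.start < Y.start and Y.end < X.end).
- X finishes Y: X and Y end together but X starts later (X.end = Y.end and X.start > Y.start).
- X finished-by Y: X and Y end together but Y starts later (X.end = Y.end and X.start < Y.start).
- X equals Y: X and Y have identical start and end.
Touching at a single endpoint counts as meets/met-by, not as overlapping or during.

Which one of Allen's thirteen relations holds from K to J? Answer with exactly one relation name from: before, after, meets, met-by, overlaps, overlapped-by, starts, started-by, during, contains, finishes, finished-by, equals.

K = [11:10, 13:40]; J = [14:10, 17:50].
Compare endpoints: K.start < J.start, K.start < J.end, K.end < J.start, K.end < J.end.
That pattern is 'before'.

before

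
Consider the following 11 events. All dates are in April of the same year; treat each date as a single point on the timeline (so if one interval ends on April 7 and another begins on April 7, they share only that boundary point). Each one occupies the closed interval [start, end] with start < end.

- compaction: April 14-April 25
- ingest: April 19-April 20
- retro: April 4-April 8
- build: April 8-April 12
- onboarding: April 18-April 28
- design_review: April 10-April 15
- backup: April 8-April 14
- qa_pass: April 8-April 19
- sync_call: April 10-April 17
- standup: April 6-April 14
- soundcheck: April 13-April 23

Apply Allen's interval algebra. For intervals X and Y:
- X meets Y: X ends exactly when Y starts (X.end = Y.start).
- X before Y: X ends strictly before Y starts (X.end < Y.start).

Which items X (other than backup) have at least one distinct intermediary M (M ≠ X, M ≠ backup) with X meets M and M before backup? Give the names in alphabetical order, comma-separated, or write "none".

Target backup = [April 8, April 14].
Intermediaries M with M before backup: none.
Union: none.

none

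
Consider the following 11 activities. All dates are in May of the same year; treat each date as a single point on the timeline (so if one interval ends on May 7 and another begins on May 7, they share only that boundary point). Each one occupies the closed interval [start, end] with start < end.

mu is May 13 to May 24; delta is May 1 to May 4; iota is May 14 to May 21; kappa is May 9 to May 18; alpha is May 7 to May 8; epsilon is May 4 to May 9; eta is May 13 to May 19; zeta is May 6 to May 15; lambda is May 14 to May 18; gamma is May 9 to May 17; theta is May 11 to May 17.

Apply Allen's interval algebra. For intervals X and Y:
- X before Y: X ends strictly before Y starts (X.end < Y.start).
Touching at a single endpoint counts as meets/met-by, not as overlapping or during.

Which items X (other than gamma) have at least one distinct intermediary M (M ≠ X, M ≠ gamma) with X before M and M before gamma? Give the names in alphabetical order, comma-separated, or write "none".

delta

Target gamma = [May 9, May 17].
Intermediaries M with M before gamma: alpha, delta.
Via alpha — items with X before alpha: delta.
Via delta — items with X before delta: none.
Union: delta.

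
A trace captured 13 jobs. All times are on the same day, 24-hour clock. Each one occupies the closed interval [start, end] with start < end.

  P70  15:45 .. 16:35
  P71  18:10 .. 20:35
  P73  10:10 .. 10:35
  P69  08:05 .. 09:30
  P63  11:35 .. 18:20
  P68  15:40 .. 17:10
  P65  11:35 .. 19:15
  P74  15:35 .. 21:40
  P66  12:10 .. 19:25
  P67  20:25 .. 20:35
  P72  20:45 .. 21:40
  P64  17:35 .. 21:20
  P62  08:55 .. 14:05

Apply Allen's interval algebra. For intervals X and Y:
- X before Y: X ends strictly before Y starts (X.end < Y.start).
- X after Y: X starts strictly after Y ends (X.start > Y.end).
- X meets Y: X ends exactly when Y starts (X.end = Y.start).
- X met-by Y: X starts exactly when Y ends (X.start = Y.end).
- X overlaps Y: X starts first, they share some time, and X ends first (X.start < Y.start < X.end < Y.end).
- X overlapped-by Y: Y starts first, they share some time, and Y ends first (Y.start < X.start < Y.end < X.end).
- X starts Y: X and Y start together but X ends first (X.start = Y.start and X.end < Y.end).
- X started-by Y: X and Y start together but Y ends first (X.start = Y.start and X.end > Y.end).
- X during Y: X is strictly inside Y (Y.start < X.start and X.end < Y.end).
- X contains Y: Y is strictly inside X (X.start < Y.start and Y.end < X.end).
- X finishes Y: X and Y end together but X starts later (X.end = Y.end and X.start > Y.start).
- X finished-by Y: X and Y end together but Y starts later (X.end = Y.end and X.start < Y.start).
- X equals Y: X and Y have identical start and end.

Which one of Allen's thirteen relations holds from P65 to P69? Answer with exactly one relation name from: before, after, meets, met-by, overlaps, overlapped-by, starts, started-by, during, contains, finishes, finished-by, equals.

after

P65 = [11:35, 19:15]; P69 = [08:05, 09:30].
Compare endpoints: P65.start > P69.start, P65.start > P69.end, P65.end > P69.start, P65.end > P69.end.
That pattern is 'after'.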